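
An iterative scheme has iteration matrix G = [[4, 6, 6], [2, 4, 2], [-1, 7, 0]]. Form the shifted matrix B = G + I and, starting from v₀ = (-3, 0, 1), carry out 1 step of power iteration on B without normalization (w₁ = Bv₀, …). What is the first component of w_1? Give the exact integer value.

B = G + I has rows (5, 6, 6); (2, 5, 2); (-1, 7, 1)
w1 = Bv₀ = (5·(-3) + 6·0 + 6·1; 2·(-3) + 5·0 + 2·1; (-1)·(-3) + 7·0 + 1·1) = (-9, -4, 4)
Requested component of w1: -9

-9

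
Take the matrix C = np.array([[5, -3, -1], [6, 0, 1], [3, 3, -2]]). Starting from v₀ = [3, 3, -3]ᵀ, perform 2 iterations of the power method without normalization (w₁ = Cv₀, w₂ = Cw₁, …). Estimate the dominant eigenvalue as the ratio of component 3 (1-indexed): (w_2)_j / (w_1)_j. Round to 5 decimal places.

1.00000

w1 = Cv₀ = (5·3 + (-3)·3 + (-1)·(-3); 6·3 + 0·3 + 1·(-3); 3·3 + 3·3 + (-2)·(-3)) = (9, 15, 24)
w2 = Cw1 = (5·9 + (-3)·15 + (-1)·24; 6·9 + 0·15 + 1·24; 3·9 + 3·15 + (-2)·24) = (-24, 78, 24)
Ratio at component: 24 / 24 = 1.00000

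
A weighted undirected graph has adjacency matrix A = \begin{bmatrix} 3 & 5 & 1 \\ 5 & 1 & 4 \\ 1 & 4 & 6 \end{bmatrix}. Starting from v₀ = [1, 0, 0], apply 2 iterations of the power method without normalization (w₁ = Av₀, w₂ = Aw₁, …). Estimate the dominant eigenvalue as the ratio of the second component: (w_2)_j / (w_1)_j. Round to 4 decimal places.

w1 = Av₀ = (3·1 + 5·0 + 1·0; 5·1 + 1·0 + 4·0; 1·1 + 4·0 + 6·0) = (3, 5, 1)
w2 = Aw1 = (3·3 + 5·5 + 1·1; 5·3 + 1·5 + 4·1; 1·3 + 4·5 + 6·1) = (35, 24, 29)
Ratio at component: 24 / 5 = 4.8000

4.8000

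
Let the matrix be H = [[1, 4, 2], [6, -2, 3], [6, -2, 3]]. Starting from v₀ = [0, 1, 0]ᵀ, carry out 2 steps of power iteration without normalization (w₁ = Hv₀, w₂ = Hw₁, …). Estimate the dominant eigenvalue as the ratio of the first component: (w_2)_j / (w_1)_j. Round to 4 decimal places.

w1 = Hv₀ = (1·0 + 4·1 + 2·0; 6·0 + (-2)·1 + 3·0; 6·0 + (-2)·1 + 3·0) = (4, -2, -2)
w2 = Hw1 = (1·4 + 4·(-2) + 2·(-2); 6·4 + (-2)·(-2) + 3·(-2); 6·4 + (-2)·(-2) + 3·(-2)) = (-8, 22, 22)
Ratio at component: -8 / 4 = -2.0000

-2.0000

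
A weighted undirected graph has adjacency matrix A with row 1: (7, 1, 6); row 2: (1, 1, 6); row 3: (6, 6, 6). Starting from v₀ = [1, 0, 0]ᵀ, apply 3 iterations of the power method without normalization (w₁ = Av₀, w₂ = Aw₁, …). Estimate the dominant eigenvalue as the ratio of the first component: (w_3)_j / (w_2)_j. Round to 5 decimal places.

w1 = Av₀ = (7·1 + 1·0 + 6·0; 1·1 + 1·0 + 6·0; 6·1 + 6·0 + 6·0) = (7, 1, 6)
w2 = Aw1 = (7·7 + 1·1 + 6·6; 1·7 + 1·1 + 6·6; 6·7 + 6·1 + 6·6) = (86, 44, 84)
w3 = Aw2 = (1150, 634, 1284)
Ratio at component: 1150 / 86 = 13.37209

13.37209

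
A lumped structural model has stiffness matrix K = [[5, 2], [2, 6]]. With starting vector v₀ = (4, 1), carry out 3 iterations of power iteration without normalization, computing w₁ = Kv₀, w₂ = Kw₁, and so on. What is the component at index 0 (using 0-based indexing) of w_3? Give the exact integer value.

946

w1 = Kv₀ = (5·4 + 2·1; 2·4 + 6·1) = (22, 14)
w2 = Kw1 = (5·22 + 2·14; 2·22 + 6·14) = (138, 128)
w3 = Kw2 = (946, 1044)
The requested component of w3 is 946.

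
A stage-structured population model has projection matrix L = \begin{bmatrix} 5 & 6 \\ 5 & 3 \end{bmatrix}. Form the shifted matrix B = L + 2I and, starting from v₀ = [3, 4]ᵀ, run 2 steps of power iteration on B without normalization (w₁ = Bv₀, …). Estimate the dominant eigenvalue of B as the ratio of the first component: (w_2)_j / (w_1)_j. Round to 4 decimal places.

B = L + 2I has rows (7, 6); (5, 5)
w1 = Bv₀ = (7·3 + 6·4; 5·3 + 5·4) = (45, 35)
w2 = Bw1 = (7·45 + 6·35; 5·45 + 5·35) = (525, 400)
Ratio: 525/45 = 11.6667

μ ≈ 11.6667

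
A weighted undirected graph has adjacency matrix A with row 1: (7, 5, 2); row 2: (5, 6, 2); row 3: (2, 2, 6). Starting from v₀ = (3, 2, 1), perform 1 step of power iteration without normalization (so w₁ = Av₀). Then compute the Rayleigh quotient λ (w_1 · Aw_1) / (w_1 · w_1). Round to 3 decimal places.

λ ≈ 12.691

w1 = Av₀ = (7·3 + 5·2 + 2·1; 5·3 + 6·2 + 2·1; 2·3 + 2·2 + 6·1) = (33, 29, 16)
Aw1 = (408, 371, 220)
w1·Aw1 = 33·408 + 29·371 + 16·220 = 27743; w1·w1 = 33·33 + 29·29 + 16·16 = 2186
λ ≈ 27743/2186 = 12.691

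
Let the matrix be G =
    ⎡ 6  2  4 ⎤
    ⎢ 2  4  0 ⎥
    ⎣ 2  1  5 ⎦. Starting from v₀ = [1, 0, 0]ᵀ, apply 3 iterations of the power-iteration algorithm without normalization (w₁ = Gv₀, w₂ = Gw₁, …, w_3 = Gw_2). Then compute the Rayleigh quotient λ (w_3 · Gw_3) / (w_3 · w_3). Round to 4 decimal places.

λ ≈ 9.0879

w1 = Gv₀ = (6, 2, 2)
w2 = Gw1 = (48, 20, 24)
w3 = Gw2 = (424, 176, 236)
Gw3 = (3840, 1552, 2204)
w3·Gw3 = 424·3840 + 176·1552 + 236·2204 = 2421456; w3·w3 = 424·424 + 176·176 + 236·236 = 266448
λ ≈ 2421456/266448 = 9.0879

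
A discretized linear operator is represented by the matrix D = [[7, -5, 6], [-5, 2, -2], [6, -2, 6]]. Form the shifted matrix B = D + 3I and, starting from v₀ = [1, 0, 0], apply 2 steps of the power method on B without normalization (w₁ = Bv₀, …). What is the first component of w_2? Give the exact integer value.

B = D + 3I has rows (10, -5, 6); (-5, 5, -2); (6, -2, 9)
w1 = Bv₀ = (10·1 + (-5)·0 + 6·0; (-5)·1 + 5·0 + (-2)·0; 6·1 + (-2)·0 + 9·0) = (10, -5, 6)
w2 = Bw1 = (10·10 + (-5)·(-5) + 6·6; (-5)·10 + 5·(-5) + (-2)·6; 6·10 + (-2)·(-5) + 9·6) = (161, -87, 124)
Requested component of w2: 161

161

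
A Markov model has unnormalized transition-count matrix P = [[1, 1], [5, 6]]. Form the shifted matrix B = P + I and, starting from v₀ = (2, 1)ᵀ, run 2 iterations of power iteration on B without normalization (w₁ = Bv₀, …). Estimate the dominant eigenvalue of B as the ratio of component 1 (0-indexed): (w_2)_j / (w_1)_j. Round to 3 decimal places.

8.471

B = P + I has rows (2, 1); (5, 7)
w1 = Bv₀ = (2·2 + 1·1; 5·2 + 7·1) = (5, 17)
w2 = Bw1 = (2·5 + 1·17; 5·5 + 7·17) = (27, 144)
Ratio: 144/17 = 8.471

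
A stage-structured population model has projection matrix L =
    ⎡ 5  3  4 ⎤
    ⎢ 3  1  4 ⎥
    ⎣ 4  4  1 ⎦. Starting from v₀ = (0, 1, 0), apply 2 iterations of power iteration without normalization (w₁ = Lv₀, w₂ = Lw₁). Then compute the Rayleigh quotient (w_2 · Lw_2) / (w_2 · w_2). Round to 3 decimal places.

w1 = Lv₀ = (3, 1, 4)
w2 = Lw1 = (34, 26, 20)
Lw2 = (328, 208, 260)
w2·Lw2 = 34·328 + 26·208 + 20·260 = 21760; w2·w2 = 34·34 + 26·26 + 20·20 = 2232
λ ≈ 21760/2232 = 9.749

λ ≈ 9.749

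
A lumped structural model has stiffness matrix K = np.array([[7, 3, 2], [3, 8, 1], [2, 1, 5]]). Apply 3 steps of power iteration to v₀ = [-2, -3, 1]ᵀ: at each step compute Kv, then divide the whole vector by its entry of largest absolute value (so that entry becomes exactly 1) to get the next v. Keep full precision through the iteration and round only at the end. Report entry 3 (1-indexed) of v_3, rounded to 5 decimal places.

Kv0 = (-21.000000, -29.000000, -2.000000); divide by -29.000000 → v1 = (0.724138, 1.000000, 0.068966)
Kv1 = (8.206897, 10.241379, 2.793103); divide by 10.241379 → v2 = (0.801347, 1.000000, 0.272727)
Kv2 = (9.154882, 10.676768, 3.966330); divide by 10.676768 → v3 = (0.857458, 1.000000, 0.371492)
Requested entry of v3: -1178/-3171 = 0.37149

0.37149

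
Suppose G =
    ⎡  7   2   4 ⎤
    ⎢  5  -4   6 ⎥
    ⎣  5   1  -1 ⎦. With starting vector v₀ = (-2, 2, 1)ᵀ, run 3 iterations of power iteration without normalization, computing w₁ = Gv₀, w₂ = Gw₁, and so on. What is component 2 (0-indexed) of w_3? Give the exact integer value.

w1 = Gv₀ = (-6, -12, -9)
w2 = Gw1 = (-102, -36, -33)
w3 = Gw2 = (-918, -564, -513)
The requested component of w3 is -513.

-513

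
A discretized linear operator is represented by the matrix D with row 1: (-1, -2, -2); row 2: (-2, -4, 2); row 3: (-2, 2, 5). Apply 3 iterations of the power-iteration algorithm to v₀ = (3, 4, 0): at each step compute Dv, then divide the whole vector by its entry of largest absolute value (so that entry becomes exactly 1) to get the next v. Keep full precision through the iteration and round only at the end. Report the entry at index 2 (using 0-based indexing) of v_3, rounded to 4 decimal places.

-0.1134

Dv0 = (-11.00000, -22.00000, 2.00000); divide by -22.00000 → v1 = (0.50000, 1.00000, -0.09091)
Dv1 = (-2.31818, -5.18182, 0.54545); divide by -5.18182 → v2 = (0.44737, 1.00000, -0.10526)
Dv2 = (-2.23684, -5.10526, 0.57895); divide by -5.10526 → v3 = (0.43814, 1.00000, -0.11340)
Requested entry of v3: 66/-582 = -0.1134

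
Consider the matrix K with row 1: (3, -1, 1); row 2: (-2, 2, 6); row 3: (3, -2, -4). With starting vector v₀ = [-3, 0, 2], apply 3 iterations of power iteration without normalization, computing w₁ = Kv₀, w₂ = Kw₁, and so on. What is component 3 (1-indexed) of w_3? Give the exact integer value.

w1 = Kv₀ = (3·(-3) + (-1)·0 + 1·2; (-2)·(-3) + 2·0 + 6·2; 3·(-3) + (-2)·0 + (-4)·2) = (-7, 18, -17)
w2 = Kw1 = (3·(-7) + (-1)·18 + 1·(-17); (-2)·(-7) + 2·18 + 6·(-17); 3·(-7) + (-2)·18 + (-4)·(-17)) = (-56, -52, 11)
w3 = Kw2 = (-105, 74, -108)
The requested component of w3 is -108.

-108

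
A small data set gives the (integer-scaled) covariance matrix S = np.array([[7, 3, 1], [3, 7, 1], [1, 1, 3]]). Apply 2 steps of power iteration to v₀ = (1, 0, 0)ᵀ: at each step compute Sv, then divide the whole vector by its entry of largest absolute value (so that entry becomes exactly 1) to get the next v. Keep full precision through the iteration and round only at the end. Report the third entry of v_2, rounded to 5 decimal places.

0.22034

Sv0 = (7.000000, 3.000000, 1.000000); divide by 7.000000 → v1 = (1.000000, 0.428571, 0.142857)
Sv1 = (8.428571, 6.142857, 1.857143); divide by 8.428571 → v2 = (1.000000, 0.728814, 0.220339)
Requested entry of v2: 13/59 = 0.22034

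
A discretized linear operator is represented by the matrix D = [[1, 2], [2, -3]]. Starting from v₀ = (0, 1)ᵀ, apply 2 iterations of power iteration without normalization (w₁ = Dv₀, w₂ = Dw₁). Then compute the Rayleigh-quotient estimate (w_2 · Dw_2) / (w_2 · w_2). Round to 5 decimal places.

λ ≈ -3.77838

w1 = Dv₀ = (1·0 + 2·1; 2·0 + (-3)·1) = (2, -3)
w2 = Dw1 = (1·2 + 2·(-3); 2·2 + (-3)·(-3)) = (-4, 13)
Dw2 = (22, -47)
w2·Dw2 = (-4)·22 + 13·(-47) = -699; w2·w2 = (-4)·(-4) + 13·13 = 185
λ ≈ -699/185 = -3.77838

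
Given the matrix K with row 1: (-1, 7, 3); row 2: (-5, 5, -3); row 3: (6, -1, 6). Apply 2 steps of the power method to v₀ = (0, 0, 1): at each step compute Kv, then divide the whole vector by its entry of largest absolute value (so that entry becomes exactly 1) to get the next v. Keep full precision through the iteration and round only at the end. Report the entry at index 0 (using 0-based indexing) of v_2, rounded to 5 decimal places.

Kv0 = (3.000000, -3.000000, 6.000000); divide by 6.000000 → v1 = (0.500000, -0.500000, 1.000000)
Kv1 = (-1.000000, -8.000000, 9.500000); divide by 9.500000 → v2 = (-0.105263, -0.842105, 1.000000)
Requested entry of v2: -6/57 = -0.10526

-0.10526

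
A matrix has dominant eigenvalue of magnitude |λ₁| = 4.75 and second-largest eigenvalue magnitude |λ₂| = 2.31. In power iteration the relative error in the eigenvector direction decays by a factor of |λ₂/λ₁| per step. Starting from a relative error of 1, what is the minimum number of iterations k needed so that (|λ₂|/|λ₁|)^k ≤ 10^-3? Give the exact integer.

10

|λ₂/λ₁| = 2.31/4.75 = 0.48632
Need k ≥ ln(10^-3) / ln(0.48632) = -6.9078 / -0.7209 ≈ 9.582
Smallest integer k satisfying the bound: 10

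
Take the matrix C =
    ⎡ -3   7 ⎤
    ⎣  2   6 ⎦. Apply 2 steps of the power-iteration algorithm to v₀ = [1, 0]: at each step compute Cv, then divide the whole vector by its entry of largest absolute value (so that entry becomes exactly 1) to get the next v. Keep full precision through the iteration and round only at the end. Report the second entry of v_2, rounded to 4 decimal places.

Cv0 = (-3.00000, 2.00000); divide by -3.00000 → v1 = (1.00000, -0.66667)
Cv1 = (-7.66667, -2.00000); divide by -7.66667 → v2 = (1.00000, 0.26087)
Requested entry of v2: 6/23 = 0.2609

0.2609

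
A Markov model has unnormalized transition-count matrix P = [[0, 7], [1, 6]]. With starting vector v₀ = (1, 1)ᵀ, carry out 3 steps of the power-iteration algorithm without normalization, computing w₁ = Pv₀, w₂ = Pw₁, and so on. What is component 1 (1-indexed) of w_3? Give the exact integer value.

w1 = Pv₀ = (0·1 + 7·1; 1·1 + 6·1) = (7, 7)
w2 = Pw1 = (0·7 + 7·7; 1·7 + 6·7) = (49, 49)
w3 = Pw2 = (343, 343)
The requested component of w3 is 343.

343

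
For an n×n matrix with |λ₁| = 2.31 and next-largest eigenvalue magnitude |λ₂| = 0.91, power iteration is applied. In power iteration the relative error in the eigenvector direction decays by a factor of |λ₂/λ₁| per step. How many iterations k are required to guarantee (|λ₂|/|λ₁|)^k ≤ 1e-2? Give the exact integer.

5

|λ₂/λ₁| = 0.91/2.31 = 0.39394
Need k ≥ ln(1e-2) / ln(0.39394) = -4.6052 / -0.9316 ≈ 4.944
Smallest integer k satisfying the bound: 5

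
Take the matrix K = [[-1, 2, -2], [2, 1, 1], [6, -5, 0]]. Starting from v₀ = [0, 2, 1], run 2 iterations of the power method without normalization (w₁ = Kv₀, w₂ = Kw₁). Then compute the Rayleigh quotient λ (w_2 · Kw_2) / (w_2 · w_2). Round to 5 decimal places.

w1 = Kv₀ = (2, 3, -10)
w2 = Kw1 = (24, -3, -3)
Kw2 = (-24, 42, 159)
w2·Kw2 = 24·(-24) + (-3)·42 + (-3)·159 = -1179; w2·w2 = 24·24 + (-3)·(-3) + (-3)·(-3) = 594
λ ≈ -1179/594 = -1.98485

-1.98485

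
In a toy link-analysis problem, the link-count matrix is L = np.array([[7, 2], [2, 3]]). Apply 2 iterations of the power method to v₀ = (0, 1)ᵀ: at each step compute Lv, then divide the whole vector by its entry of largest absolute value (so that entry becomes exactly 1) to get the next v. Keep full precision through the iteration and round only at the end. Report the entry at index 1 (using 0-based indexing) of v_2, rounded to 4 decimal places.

0.6500

Lv0 = (2.00000, 3.00000); divide by 3.00000 → v1 = (0.66667, 1.00000)
Lv1 = (6.66667, 4.33333); divide by 6.66667 → v2 = (1.00000, 0.65000)
Requested entry of v2: 13/20 = 0.6500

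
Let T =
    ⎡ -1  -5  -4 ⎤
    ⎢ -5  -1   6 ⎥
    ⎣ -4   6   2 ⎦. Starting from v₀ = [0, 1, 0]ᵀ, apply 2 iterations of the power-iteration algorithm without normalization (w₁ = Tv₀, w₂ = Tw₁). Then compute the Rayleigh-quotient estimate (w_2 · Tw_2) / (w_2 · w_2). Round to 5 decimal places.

w1 = Tv₀ = ((-1)·0 + (-5)·1 + (-4)·0; (-5)·0 + (-1)·1 + 6·0; (-4)·0 + 6·1 + 2·0) = (-5, -1, 6)
w2 = Tw1 = ((-1)·(-5) + (-5)·(-1) + (-4)·6; (-5)·(-5) + (-1)·(-1) + 6·6; (-4)·(-5) + 6·(-1) + 2·6) = (-14, 62, 26)
Tw2 = (-400, 164, 480)
w2·Tw2 = (-14)·(-400) + 62·164 + 26·480 = 28248; w2·w2 = (-14)·(-14) + 62·62 + 26·26 = 4716
λ ≈ 28248/4716 = 5.98982

λ ≈ 5.98982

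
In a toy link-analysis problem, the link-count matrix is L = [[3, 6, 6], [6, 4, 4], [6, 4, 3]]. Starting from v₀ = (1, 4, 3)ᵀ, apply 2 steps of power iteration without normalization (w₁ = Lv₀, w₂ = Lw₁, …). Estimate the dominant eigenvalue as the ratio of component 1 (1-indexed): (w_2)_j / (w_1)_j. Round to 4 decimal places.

11.6667

w1 = Lv₀ = (45, 34, 31)
w2 = Lw1 = (525, 530, 499)
Ratio at component: 525 / 45 = 11.6667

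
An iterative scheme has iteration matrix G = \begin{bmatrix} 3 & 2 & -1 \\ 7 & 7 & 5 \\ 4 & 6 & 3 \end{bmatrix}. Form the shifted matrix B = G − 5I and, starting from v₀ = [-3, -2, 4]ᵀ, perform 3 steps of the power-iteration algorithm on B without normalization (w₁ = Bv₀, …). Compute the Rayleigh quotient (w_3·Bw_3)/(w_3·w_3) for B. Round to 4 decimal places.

μ ≈ -0.2480

B = G − 5I has rows (-2, 2, -1); (7, 2, 5); (4, 6, -2)
w1 = Bv₀ = ((-2)·(-3) + 2·(-2) + (-1)·4; 7·(-3) + 2·(-2) + 5·4; 4·(-3) + 6·(-2) + (-2)·4) = (-2, -5, -32)
w2 = Bw1 = ((-2)·(-2) + 2·(-5) + (-1)·(-32); 7·(-2) + 2·(-5) + 5·(-32); 4·(-2) + 6·(-5) + (-2)·(-32)) = (26, -184, 26)
w3 = Bw2 = (-446, -56, -1052)
Bw3 = (1832, -8494, -16)
w3·Bw3 = -324576; w3·w3 = 1308756; μ ≈ -324576/1308756 = -0.2480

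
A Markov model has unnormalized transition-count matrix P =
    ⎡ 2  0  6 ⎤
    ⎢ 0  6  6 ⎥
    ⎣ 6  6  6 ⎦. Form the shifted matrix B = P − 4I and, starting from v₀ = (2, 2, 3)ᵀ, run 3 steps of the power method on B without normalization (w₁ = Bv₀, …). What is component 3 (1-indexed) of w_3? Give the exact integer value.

2808

B = P − 4I has rows (-2, 0, 6); (0, 2, 6); (6, 6, 2)
w1 = Bv₀ = ((-2)·2 + 0·2 + 6·3; 0·2 + 2·2 + 6·3; 6·2 + 6·2 + 2·3) = (14, 22, 30)
w2 = Bw1 = ((-2)·14 + 0·22 + 6·30; 0·14 + 2·22 + 6·30; 6·14 + 6·22 + 2·30) = (152, 224, 276)
w3 = Bw2 = (1352, 2104, 2808)
Requested component of w3: 2808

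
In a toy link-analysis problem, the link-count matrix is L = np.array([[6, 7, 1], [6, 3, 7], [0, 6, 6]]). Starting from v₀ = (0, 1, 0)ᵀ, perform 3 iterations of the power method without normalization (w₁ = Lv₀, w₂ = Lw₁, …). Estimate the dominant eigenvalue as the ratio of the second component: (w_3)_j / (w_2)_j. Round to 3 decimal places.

λ ≈ 11.516

w1 = Lv₀ = (7, 3, 6)
w2 = Lw1 = (69, 93, 54)
w3 = Lw2 = (1119, 1071, 882)
Ratio at component: 1071 / 93 = 11.516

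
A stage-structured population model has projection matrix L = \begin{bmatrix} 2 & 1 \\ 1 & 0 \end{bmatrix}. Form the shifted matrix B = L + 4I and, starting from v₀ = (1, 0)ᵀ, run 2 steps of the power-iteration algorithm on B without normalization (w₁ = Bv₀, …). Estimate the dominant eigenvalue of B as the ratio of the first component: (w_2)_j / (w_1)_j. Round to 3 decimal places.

B = L + 4I has rows (6, 1); (1, 4)
w1 = Bv₀ = (6·1 + 1·0; 1·1 + 4·0) = (6, 1)
w2 = Bw1 = (6·6 + 1·1; 1·6 + 4·1) = (37, 10)
Ratio: 37/6 = 6.167

μ ≈ 6.167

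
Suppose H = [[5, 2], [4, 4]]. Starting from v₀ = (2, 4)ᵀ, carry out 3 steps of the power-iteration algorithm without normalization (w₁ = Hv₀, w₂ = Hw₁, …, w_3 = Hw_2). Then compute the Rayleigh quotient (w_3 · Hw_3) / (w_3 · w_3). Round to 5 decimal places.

7.36657

w1 = Hv₀ = (18, 24)
w2 = Hw1 = (138, 168)
w3 = Hw2 = (1026, 1224)
Hw3 = (7578, 9000)
w3·Hw3 = 1026·7578 + 1224·9000 = 18791028; w3·w3 = 1026·1026 + 1224·1224 = 2550852
λ ≈ 18791028/2550852 = 7.36657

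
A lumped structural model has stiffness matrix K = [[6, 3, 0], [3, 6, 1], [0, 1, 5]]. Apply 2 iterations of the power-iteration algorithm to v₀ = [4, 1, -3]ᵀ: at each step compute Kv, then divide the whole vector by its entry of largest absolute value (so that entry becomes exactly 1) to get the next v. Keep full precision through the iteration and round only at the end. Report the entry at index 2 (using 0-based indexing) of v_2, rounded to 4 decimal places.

-0.2657

Kv0 = (27.00000, 15.00000, -14.00000); divide by 27.00000 → v1 = (1.00000, 0.55556, -0.51852)
Kv1 = (7.66667, 5.81481, -2.03704); divide by 7.66667 → v2 = (1.00000, 0.75845, -0.26570)
Requested entry of v2: -55/207 = -0.2657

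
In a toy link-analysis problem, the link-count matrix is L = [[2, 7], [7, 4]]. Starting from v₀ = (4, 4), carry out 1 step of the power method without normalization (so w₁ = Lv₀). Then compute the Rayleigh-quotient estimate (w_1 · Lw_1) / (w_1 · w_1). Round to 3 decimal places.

w1 = Lv₀ = (36, 44)
Lw1 = (380, 428)
w1·Lw1 = 36·380 + 44·428 = 32512; w1·w1 = 36·36 + 44·44 = 3232
λ ≈ 32512/3232 = 10.059

λ ≈ 10.059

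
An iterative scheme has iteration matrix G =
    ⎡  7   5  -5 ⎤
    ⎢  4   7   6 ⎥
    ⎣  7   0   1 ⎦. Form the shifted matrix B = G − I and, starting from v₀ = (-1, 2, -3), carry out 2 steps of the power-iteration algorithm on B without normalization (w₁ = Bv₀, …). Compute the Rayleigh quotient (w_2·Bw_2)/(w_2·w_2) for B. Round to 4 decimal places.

B = G − I has rows (6, 5, -5); (4, 6, 6); (7, 0, 0)
w1 = Bv₀ = (19, -10, -7)
w2 = Bw1 = (99, -26, 133)
Bw2 = (-201, 1038, 693)
w2·Bw2 = 45282; w2·w2 = 28166; μ ≈ 45282/28166 = 1.6077

1.6077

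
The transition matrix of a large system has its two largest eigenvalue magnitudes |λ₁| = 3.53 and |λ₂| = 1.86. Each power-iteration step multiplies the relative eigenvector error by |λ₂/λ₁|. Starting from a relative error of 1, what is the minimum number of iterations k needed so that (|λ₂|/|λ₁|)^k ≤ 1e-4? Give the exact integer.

|λ₂/λ₁| = 1.86/3.53 = 0.52691
Need k ≥ ln(1e-4) / ln(0.52691) = -9.2103 / -0.6407 ≈ 14.375
Smallest integer k satisfying the bound: 15

15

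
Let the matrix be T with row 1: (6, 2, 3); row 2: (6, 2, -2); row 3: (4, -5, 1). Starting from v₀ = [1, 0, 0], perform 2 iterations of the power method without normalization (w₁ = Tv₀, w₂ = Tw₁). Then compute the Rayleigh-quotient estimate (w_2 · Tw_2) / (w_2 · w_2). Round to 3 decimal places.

8.402

w1 = Tv₀ = (6, 6, 4)
w2 = Tw1 = (60, 40, -2)
Tw2 = (434, 444, 38)
w2·Tw2 = 60·434 + 40·444 + (-2)·38 = 43724; w2·w2 = 60·60 + 40·40 + (-2)·(-2) = 5204
λ ≈ 43724/5204 = 8.402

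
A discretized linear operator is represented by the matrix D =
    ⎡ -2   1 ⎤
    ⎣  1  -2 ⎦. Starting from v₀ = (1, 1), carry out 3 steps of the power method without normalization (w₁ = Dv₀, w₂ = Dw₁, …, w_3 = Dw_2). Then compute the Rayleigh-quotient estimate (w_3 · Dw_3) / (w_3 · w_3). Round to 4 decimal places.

w1 = Dv₀ = ((-2)·1 + 1·1; 1·1 + (-2)·1) = (-1, -1)
w2 = Dw1 = ((-2)·(-1) + 1·(-1); 1·(-1) + (-2)·(-1)) = (1, 1)
w3 = Dw2 = (-1, -1)
Dw3 = (1, 1)
w3·Dw3 = (-1)·1 + (-1)·1 = -2; w3·w3 = (-1)·(-1) + (-1)·(-1) = 2
λ ≈ -2/2 = -1.0000

-1.0000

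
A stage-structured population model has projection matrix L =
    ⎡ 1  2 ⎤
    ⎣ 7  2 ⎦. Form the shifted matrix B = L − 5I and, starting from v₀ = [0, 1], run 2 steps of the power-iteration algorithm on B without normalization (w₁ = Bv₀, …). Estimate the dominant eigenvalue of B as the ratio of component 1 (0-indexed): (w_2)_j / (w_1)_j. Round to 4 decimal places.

μ ≈ -7.6667

B = L − 5I has rows (-4, 2); (7, -3)
w1 = Bv₀ = ((-4)·0 + 2·1; 7·0 + (-3)·1) = (2, -3)
w2 = Bw1 = ((-4)·2 + 2·(-3); 7·2 + (-3)·(-3)) = (-14, 23)
Ratio: 23/-3 = -7.6667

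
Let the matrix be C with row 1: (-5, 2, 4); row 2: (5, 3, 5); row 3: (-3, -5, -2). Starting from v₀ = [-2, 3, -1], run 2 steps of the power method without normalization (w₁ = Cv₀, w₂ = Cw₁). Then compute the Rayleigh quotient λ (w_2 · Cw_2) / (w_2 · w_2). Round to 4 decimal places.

w1 = Cv₀ = ((-5)·(-2) + 2·3 + 4·(-1); 5·(-2) + 3·3 + 5·(-1); (-3)·(-2) + (-5)·3 + (-2)·(-1)) = (12, -6, -7)
w2 = Cw1 = ((-5)·12 + 2·(-6) + 4·(-7); 5·12 + 3·(-6) + 5·(-7); (-3)·12 + (-5)·(-6) + (-2)·(-7)) = (-100, 7, 8)
Cw2 = (546, -439, 249)
w2·Cw2 = (-100)·546 + 7·(-439) + 8·249 = -55681; w2·w2 = (-100)·(-100) + 7·7 + 8·8 = 10113
λ ≈ -55681/10113 = -5.5059

λ ≈ -5.5059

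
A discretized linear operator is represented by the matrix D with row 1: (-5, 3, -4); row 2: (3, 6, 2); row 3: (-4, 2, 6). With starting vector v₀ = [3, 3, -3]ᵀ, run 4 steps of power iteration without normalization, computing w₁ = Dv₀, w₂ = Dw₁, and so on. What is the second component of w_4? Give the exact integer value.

2547

w1 = Dv₀ = (6, 21, -24)
w2 = Dw1 = (129, 96, -126)
w3 = Dw2 = (147, 711, -1080)
w4 = Dw3 = (5718, 2547, -5646)
The requested component of w4 is 2547.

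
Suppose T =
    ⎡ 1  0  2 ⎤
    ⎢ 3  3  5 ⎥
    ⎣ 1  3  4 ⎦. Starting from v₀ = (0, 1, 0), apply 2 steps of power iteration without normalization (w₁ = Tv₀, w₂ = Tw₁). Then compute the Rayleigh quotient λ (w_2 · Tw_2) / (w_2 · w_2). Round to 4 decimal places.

w1 = Tv₀ = (1·0 + 0·1 + 2·0; 3·0 + 3·1 + 5·0; 1·0 + 3·1 + 4·0) = (0, 3, 3)
w2 = Tw1 = (1·0 + 0·3 + 2·3; 3·0 + 3·3 + 5·3; 1·0 + 3·3 + 4·3) = (6, 24, 21)
Tw2 = (48, 195, 162)
w2·Tw2 = 6·48 + 24·195 + 21·162 = 8370; w2·w2 = 6·6 + 24·24 + 21·21 = 1053
λ ≈ 8370/1053 = 7.9487

7.9487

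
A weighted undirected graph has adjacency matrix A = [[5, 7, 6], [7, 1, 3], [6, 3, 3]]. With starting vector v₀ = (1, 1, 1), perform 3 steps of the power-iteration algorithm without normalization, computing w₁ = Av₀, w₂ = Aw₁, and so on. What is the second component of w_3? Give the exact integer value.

2377

w1 = Av₀ = (5·1 + 7·1 + 6·1; 7·1 + 1·1 + 3·1; 6·1 + 3·1 + 3·1) = (18, 11, 12)
w2 = Aw1 = (5·18 + 7·11 + 6·12; 7·18 + 1·11 + 3·12; 6·18 + 3·11 + 3·12) = (239, 173, 177)
w3 = Aw2 = (3468, 2377, 2484)
The requested component of w3 is 2377.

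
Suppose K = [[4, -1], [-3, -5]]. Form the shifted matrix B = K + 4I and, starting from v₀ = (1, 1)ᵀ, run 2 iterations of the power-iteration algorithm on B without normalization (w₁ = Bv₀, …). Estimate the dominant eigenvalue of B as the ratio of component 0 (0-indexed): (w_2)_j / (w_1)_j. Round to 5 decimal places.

8.57143

B = K + 4I has rows (8, -1); (-3, -1)
w1 = Bv₀ = (7, -4)
w2 = Bw1 = (60, -17)
Ratio: 60/7 = 8.57143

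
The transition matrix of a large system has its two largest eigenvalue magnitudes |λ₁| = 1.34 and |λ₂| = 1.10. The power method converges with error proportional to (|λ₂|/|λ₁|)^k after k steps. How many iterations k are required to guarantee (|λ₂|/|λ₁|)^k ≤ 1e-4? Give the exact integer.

|λ₂/λ₁| = 1.10/1.34 = 0.82090
Need k ≥ ln(1e-4) / ln(0.82090) = -9.2103 / -0.1974 ≈ 46.668
Smallest integer k satisfying the bound: 47

47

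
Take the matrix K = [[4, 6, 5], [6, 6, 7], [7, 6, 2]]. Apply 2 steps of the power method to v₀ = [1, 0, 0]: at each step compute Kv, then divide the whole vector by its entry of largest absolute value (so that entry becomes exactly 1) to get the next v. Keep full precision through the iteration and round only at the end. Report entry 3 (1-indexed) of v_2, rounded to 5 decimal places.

Kv0 = (4.000000, 6.000000, 7.000000); divide by 7.000000 → v1 = (0.571429, 0.857143, 1.000000)
Kv1 = (12.428571, 15.571429, 11.142857); divide by 15.571429 → v2 = (0.798165, 1.000000, 0.715596)
Requested entry of v2: 78/109 = 0.71560

0.71560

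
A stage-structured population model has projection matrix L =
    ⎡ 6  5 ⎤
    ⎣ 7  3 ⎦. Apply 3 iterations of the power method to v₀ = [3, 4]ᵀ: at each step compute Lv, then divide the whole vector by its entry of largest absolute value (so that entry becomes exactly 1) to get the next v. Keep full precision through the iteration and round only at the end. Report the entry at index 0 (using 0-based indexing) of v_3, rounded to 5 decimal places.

1.00000

Lv0 = (38.000000, 33.000000); divide by 38.000000 → v1 = (1.000000, 0.868421)
Lv1 = (10.342105, 9.605263); divide by 10.342105 → v2 = (1.000000, 0.928753)
Lv2 = (10.643766, 9.786260); divide by 10.643766 → v3 = (1.000000, 0.919436)
Requested entry of v3: 4183/4183 = 1.00000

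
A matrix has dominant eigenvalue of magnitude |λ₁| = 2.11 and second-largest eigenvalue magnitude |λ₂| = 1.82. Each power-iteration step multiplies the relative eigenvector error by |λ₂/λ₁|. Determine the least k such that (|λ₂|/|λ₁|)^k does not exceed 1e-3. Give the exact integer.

|λ₂/λ₁| = 1.82/2.11 = 0.86256
Need k ≥ ln(1e-3) / ln(0.86256) = -6.9078 / -0.1479 ≈ 46.721
Smallest integer k satisfying the bound: 47

47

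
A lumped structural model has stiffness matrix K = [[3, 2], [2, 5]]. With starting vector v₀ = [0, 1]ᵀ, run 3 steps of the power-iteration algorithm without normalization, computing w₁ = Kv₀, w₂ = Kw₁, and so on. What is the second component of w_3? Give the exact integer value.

177

w1 = Kv₀ = (2, 5)
w2 = Kw1 = (16, 29)
w3 = Kw2 = (106, 177)
The requested component of w3 is 177.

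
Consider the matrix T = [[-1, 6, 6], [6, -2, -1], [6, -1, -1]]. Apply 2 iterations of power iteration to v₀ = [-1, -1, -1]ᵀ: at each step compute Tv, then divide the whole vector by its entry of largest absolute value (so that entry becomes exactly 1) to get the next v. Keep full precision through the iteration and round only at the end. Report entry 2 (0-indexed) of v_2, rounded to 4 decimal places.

1.0000

Tv0 = (-11.00000, -3.00000, -4.00000); divide by -11.00000 → v1 = (1.00000, 0.27273, 0.36364)
Tv1 = (2.81818, 5.09091, 5.36364); divide by 5.36364 → v2 = (0.52542, 0.94915, 1.00000)
Requested entry of v2: -59/-59 = 1.0000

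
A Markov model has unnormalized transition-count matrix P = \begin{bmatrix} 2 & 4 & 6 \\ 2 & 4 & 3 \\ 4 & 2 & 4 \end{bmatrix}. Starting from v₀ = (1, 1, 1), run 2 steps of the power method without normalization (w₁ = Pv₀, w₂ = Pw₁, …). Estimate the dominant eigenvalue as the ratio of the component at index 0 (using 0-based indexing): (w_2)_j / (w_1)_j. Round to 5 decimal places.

w1 = Pv₀ = (12, 9, 10)
w2 = Pw1 = (120, 90, 106)
Ratio at component: 120 / 12 = 10.00000

10.00000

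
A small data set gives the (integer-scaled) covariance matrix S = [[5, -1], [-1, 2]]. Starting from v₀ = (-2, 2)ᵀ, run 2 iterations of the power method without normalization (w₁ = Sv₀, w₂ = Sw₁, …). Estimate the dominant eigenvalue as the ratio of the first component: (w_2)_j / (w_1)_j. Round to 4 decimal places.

w1 = Sv₀ = (5·(-2) + (-1)·2; (-1)·(-2) + 2·2) = (-12, 6)
w2 = Sw1 = (5·(-12) + (-1)·6; (-1)·(-12) + 2·6) = (-66, 24)
Ratio at component: -66 / -12 = 5.5000

λ ≈ 5.5000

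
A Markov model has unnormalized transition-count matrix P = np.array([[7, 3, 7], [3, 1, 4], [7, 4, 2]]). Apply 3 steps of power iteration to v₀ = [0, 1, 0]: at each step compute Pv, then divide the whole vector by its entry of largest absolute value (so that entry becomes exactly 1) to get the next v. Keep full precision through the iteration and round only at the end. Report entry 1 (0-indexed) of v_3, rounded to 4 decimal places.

Pv0 = (3.00000, 1.00000, 4.00000); divide by 4.00000 → v1 = (0.75000, 0.25000, 1.00000)
Pv1 = (13.00000, 6.50000, 8.25000); divide by 13.00000 → v2 = (1.00000, 0.50000, 0.63462)
Pv2 = (12.94231, 6.03846, 10.26923); divide by 12.94231 → v3 = (1.00000, 0.46657, 0.79346)
Requested entry of v3: 314/673 = 0.4666

0.4666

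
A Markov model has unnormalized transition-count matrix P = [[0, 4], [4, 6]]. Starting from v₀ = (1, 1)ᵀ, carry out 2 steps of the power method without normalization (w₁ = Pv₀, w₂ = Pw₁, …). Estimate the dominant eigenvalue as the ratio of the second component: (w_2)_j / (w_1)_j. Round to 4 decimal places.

w1 = Pv₀ = (4, 10)
w2 = Pw1 = (40, 76)
Ratio at component: 76 / 10 = 7.6000

7.6000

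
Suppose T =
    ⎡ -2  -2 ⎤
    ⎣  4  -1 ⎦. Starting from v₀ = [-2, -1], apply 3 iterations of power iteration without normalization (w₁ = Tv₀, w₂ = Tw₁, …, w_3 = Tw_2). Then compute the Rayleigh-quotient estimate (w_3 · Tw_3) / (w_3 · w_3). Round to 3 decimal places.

λ ≈ -1.270

w1 = Tv₀ = (6, -7)
w2 = Tw1 = (2, 31)
w3 = Tw2 = (-66, -23)
Tw3 = (178, -241)
w3·Tw3 = (-66)·178 + (-23)·(-241) = -6205; w3·w3 = (-66)·(-66) + (-23)·(-23) = 4885
λ ≈ -6205/4885 = -1.270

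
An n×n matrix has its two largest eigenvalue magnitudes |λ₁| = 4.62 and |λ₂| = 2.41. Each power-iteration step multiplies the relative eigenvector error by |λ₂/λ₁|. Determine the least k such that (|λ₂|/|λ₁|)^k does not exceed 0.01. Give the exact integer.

8

|λ₂/λ₁| = 2.41/4.62 = 0.52165
Need k ≥ ln(0.01) / ln(0.52165) = -4.6052 / -0.6508 ≈ 7.077
Smallest integer k satisfying the bound: 8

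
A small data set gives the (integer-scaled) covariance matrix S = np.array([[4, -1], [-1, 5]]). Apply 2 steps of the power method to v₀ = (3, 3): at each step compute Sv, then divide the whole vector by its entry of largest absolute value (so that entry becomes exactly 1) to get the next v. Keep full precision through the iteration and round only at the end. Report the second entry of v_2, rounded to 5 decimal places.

Sv0 = (9.000000, 12.000000); divide by 12.000000 → v1 = (0.750000, 1.000000)
Sv1 = (2.000000, 4.250000); divide by 4.250000 → v2 = (0.470588, 1.000000)
Requested entry of v2: 51/51 = 1.00000

1.00000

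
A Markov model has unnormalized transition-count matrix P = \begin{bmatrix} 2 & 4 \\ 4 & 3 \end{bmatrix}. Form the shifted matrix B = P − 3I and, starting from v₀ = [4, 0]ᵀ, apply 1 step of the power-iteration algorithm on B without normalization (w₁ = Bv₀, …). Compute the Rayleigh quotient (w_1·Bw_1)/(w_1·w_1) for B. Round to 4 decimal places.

-1.9412

B = P − 3I has rows (-1, 4); (4, 0)
w1 = Bv₀ = (-4, 16)
Bw1 = (68, -16)
w1·Bw1 = -528; w1·w1 = 272; μ ≈ -528/272 = -1.9412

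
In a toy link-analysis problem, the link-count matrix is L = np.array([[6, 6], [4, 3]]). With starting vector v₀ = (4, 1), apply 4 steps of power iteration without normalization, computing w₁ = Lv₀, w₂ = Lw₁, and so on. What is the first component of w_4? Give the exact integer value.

27198

w1 = Lv₀ = (6·4 + 6·1; 4·4 + 3·1) = (30, 19)
w2 = Lw1 = (6·30 + 6·19; 4·30 + 3·19) = (294, 177)
w3 = Lw2 = (2826, 1707)
w4 = Lw3 = (27198, 16425)
The requested component of w4 is 27198.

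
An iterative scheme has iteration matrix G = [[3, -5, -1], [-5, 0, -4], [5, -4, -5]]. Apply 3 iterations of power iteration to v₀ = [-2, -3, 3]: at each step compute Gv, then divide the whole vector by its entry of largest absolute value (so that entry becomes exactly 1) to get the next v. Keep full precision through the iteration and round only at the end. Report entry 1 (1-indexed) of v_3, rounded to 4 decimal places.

0.1459

Gv0 = (6.00000, -2.00000, -13.00000); divide by -13.00000 → v1 = (-0.46154, 0.15385, 1.00000)
Gv1 = (-3.15385, -1.69231, -7.92308); divide by -7.92308 → v2 = (0.39806, 0.21359, 1.00000)
Gv2 = (-0.87379, -5.99029, -3.86408); divide by -5.99029 → v3 = (0.14587, 1.00000, 0.64506)
Requested entry of v3: -90/-617 = 0.1459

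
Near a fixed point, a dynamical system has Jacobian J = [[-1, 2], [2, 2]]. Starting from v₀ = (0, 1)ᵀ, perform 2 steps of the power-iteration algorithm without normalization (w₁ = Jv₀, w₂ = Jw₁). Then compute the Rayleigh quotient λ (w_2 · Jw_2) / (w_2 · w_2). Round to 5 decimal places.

λ ≈ 2.76471

w1 = Jv₀ = (2, 2)
w2 = Jw1 = (2, 8)
Jw2 = (14, 20)
w2·Jw2 = 2·14 + 8·20 = 188; w2·w2 = 2·2 + 8·8 = 68
λ ≈ 188/68 = 2.76471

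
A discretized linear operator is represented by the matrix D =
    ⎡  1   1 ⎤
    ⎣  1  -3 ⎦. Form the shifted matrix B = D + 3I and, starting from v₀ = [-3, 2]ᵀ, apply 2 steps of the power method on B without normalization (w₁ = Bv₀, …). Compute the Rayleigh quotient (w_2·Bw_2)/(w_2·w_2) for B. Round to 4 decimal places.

μ ≈ 4.2360

B = D + 3I has rows (4, 1); (1, 0)
w1 = Bv₀ = (4·(-3) + 1·2; 1·(-3) + 0·2) = (-10, -3)
w2 = Bw1 = (4·(-10) + 1·(-3); 1·(-10) + 0·(-3)) = (-43, -10)
Bw2 = (-182, -43)
w2·Bw2 = 8256; w2·w2 = 1949; μ ≈ 8256/1949 = 4.2360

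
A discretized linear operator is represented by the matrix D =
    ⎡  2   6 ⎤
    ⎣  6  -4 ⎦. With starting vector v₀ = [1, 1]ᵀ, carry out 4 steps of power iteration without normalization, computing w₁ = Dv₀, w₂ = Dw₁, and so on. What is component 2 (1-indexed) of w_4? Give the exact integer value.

1744

w1 = Dv₀ = (2·1 + 6·1; 6·1 + (-4)·1) = (8, 2)
w2 = Dw1 = (2·8 + 6·2; 6·8 + (-4)·2) = (28, 40)
w3 = Dw2 = (296, 8)
w4 = Dw3 = (640, 1744)
The requested component of w4 is 1744.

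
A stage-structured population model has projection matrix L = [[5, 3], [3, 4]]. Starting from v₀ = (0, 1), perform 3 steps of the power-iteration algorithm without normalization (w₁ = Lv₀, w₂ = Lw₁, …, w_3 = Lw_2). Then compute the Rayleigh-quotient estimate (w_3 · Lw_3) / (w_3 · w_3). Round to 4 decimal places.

w1 = Lv₀ = (5·0 + 3·1; 3·0 + 4·1) = (3, 4)
w2 = Lw1 = (5·3 + 3·4; 3·3 + 4·4) = (27, 25)
w3 = Lw2 = (210, 181)
Lw3 = (1593, 1354)
w3·Lw3 = 210·1593 + 181·1354 = 579604; w3·w3 = 210·210 + 181·181 = 76861
λ ≈ 579604/76861 = 7.5409

7.5409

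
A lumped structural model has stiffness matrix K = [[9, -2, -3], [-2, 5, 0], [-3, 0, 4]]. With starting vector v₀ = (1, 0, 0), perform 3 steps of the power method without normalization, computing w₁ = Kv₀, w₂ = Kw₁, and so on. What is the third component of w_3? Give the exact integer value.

w1 = Kv₀ = (9, -2, -3)
w2 = Kw1 = (94, -28, -39)
w3 = Kw2 = (1019, -328, -438)
The requested component of w3 is -438.

-438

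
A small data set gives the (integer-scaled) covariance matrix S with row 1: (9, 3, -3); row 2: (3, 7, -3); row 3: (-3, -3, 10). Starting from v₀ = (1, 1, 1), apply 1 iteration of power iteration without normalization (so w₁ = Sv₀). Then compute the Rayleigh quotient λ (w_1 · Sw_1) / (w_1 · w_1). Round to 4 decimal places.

w1 = Sv₀ = (9·1 + 3·1 + (-3)·1; 3·1 + 7·1 + (-3)·1; (-3)·1 + (-3)·1 + 10·1) = (9, 7, 4)
Sw1 = (90, 64, -8)
w1·Sw1 = 9·90 + 7·64 + 4·(-8) = 1226; w1·w1 = 9·9 + 7·7 + 4·4 = 146
λ ≈ 1226/146 = 8.3973

8.3973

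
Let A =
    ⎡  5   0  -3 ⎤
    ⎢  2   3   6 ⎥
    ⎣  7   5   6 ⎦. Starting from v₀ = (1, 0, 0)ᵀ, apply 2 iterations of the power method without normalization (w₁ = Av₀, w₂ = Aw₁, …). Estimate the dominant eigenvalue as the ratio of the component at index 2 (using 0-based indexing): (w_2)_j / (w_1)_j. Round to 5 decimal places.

λ ≈ 12.42857

w1 = Av₀ = (5·1 + 0·0 + (-3)·0; 2·1 + 3·0 + 6·0; 7·1 + 5·0 + 6·0) = (5, 2, 7)
w2 = Aw1 = (5·5 + 0·2 + (-3)·7; 2·5 + 3·2 + 6·7; 7·5 + 5·2 + 6·7) = (4, 58, 87)
Ratio at component: 87 / 7 = 12.42857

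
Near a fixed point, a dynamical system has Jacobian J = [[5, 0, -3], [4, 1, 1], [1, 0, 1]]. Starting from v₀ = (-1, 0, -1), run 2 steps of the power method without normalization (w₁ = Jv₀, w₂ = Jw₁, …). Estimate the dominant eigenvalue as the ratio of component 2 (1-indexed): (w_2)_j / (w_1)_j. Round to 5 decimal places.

w1 = Jv₀ = (5·(-1) + 0·0 + (-3)·(-1); 4·(-1) + 1·0 + 1·(-1); 1·(-1) + 0·0 + 1·(-1)) = (-2, -5, -2)
w2 = Jw1 = (5·(-2) + 0·(-5) + (-3)·(-2); 4·(-2) + 1·(-5) + 1·(-2); 1·(-2) + 0·(-5) + 1·(-2)) = (-4, -15, -4)
Ratio at component: -15 / -5 = 3.00000

λ ≈ 3.00000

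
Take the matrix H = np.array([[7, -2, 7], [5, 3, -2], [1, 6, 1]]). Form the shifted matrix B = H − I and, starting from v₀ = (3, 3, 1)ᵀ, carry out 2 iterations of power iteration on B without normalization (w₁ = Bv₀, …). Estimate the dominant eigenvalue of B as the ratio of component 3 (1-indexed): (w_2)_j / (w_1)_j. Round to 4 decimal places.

B = H − I has rows (6, -2, 7); (5, 2, -2); (1, 6, 0)
w1 = Bv₀ = (6·3 + (-2)·3 + 7·1; 5·3 + 2·3 + (-2)·1; 1·3 + 6·3 + 0·1) = (19, 19, 21)
w2 = Bw1 = (6·19 + (-2)·19 + 7·21; 5·19 + 2·19 + (-2)·21; 1·19 + 6·19 + 0·21) = (223, 91, 133)
Ratio: 133/21 = 6.3333

μ ≈ 6.3333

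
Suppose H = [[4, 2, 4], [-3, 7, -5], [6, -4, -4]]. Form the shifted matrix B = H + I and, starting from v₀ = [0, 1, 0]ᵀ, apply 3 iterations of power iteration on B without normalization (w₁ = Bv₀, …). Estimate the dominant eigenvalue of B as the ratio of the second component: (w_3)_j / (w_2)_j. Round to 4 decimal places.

8.1282

B = H + I has rows (5, 2, 4); (-3, 8, -5); (6, -4, -3)
w1 = Bv₀ = (2, 8, -4)
w2 = Bw1 = (10, 78, -8)
w3 = Bw2 = (174, 634, -228)
Ratio: 634/78 = 8.1282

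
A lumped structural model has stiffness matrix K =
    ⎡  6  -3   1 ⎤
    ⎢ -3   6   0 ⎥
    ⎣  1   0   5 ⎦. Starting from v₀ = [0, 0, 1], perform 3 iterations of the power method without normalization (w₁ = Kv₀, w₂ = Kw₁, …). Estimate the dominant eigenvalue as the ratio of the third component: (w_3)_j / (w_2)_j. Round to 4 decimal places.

w1 = Kv₀ = (1, 0, 5)
w2 = Kw1 = (11, -3, 26)
w3 = Kw2 = (101, -51, 141)
Ratio at component: 141 / 26 = 5.4231

λ ≈ 5.4231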